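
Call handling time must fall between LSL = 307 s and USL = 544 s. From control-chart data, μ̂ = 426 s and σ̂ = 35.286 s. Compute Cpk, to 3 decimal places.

1.115

Cpu = (USL − μ̂) / (3σ̂) = (544 − 426) / (3 × 35.286) = 1.1147; Cpl = (μ̂ − LSL) / (3σ̂) = (426 − 307) / (3 × 35.286) = 1.1241; Cpk = min(Cpu, Cpl) = 1.1147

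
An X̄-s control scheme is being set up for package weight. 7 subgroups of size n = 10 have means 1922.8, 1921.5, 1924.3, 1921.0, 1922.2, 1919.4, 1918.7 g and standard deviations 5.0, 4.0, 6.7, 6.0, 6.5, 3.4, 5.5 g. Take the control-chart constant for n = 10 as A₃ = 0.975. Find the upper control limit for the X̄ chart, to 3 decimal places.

1926.582

X̄̄ = (1922.8 + 1921.5 + 1924.3 + 1921.0 + 1922.2 + 1919.4 + 1918.7) / 7 = 1921.4143
s̄ = (5.0 + 4.0 + 6.7 + 6.0 + 6.5 + 3.4 + 5.5) / 7 = 5.3000
UCL = X̄̄ + A₃·s̄ = 1921.4143 + 0.975 × 5.3000 = 1926.5818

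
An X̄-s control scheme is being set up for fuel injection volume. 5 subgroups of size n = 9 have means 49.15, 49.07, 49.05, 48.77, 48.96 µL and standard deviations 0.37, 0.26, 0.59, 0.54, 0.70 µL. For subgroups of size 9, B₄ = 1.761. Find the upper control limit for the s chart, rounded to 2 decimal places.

s̄ = (0.37 + 0.26 + 0.59 + 0.54 + 0.70) / 5 = 0.4920
UCL_s = B₄·s̄ = 1.761 × 0.4920 = 0.8664

0.87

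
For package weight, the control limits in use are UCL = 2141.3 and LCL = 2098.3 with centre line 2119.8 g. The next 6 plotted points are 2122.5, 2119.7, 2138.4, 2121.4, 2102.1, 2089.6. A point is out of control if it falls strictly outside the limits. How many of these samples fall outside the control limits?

1

Compare each point to [2098.3, 2141.3]: sample 6 = 2089.6 < LCL.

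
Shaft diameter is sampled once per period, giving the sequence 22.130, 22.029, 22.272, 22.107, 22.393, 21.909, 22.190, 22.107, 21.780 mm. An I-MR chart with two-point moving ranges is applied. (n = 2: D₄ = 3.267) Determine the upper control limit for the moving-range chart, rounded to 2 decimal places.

0.80

Moving ranges: 0.101, 0.243, 0.165, 0.286, 0.484, 0.281, 0.083, 0.327; M̄R̄ = 1.9700 / 8 = 0.2462
UCL_MR = D₄·M̄R̄ = 3.267 × 0.2462 = 0.8045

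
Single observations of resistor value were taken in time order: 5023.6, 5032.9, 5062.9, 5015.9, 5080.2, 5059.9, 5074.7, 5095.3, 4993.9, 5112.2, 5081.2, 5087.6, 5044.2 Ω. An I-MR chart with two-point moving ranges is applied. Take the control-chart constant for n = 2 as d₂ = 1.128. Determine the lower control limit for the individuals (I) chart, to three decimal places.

4946.485

X̄ = (5023.6 + 5032.9 + 5062.9 + 5015.9 + 5080.2 + 5059.9 + 5074.7 + 5095.3 + 4993.9 + 5112.2 + 5081.2 + 5087.6 + 5044.2) / 13 = 5058.8077
Moving ranges: 9.3, 30.0, 47.0, 64.3, 20.3, 14.8, 20.6, 101.4, 118.3, 31.0, 6.4, 43.4; M̄R̄ = 506.8000 / 12 = 42.2333
LCL = X̄ − 3·M̄R̄/d₂ = 5058.8077 − 3 × 42.2333 / 1.128 = 4946.4850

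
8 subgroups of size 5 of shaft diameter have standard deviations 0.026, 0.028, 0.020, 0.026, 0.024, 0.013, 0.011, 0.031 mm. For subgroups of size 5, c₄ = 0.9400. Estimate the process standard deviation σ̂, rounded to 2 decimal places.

s̄ = (0.026 + 0.028 + 0.020 + 0.026 + 0.024 + 0.013 + 0.011 + 0.031) / 8 = 0.0224
σ̂ = s̄ / c₄ = 0.0224 / 0.9400 = 0.0238

0.02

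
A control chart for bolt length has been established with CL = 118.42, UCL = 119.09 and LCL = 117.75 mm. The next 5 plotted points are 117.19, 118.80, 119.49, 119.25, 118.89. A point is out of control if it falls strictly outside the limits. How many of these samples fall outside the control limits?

3

Compare each point to [117.75, 119.09]: sample 1 = 117.19 < LCL; sample 3 = 119.49 > UCL; sample 4 = 119.25 > UCL.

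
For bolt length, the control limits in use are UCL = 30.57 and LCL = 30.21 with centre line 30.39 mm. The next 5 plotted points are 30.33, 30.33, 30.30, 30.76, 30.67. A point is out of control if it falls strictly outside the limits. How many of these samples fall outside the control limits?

2

Compare each point to [30.21, 30.57]: sample 4 = 30.76 > UCL; sample 5 = 30.67 > UCL.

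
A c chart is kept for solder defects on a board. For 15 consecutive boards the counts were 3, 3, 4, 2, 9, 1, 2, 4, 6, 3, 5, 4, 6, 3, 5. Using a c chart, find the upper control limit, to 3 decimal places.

10.000

c̄ = (3 + 3 + 4 + 2 + 9 + 1 + 2 + 4 + 6 + 3 + 5 + 4 + 6 + 3 + 5) / 15 = 60 / 15 = 4.0000
UCL = c̄ + 3√c̄ = 4.0000 + 3 × √4.0000 = 4.0000 + 3 × 2.0000 = 10.0000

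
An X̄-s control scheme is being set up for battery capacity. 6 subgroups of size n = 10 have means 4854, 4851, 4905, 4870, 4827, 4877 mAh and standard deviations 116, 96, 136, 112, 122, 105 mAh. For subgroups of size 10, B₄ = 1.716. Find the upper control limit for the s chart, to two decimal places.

s̄ = (116 + 96 + 136 + 112 + 122 + 105) / 6 = 114.5000
UCL_s = B₄·s̄ = 1.716 × 114.5000 = 196.4820

196.48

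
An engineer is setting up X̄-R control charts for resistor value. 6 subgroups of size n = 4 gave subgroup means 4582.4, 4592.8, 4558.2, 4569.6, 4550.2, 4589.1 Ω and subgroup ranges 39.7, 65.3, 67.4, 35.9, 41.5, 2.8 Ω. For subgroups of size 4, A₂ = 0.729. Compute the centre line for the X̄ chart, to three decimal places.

X̄̄ = (4582.4 + 4592.8 + 4558.2 + 4569.6 + 4550.2 + 4589.1) / 6 = 27442.3000 / 6 = 4573.7167
CL = X̄̄ = 4573.7167

4573.717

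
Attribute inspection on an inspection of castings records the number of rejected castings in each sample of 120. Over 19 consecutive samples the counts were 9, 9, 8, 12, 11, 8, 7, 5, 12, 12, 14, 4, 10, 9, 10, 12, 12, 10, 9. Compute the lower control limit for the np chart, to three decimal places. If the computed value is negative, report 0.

p̄ = Σdᵢ / (k·n) = 183 / (19 × 120) = 0.08026
LCL = np̄ − 3·√(np̄(1−p̄)) = 9.6316 − 3 × 2.9763 = 0.7026

0.703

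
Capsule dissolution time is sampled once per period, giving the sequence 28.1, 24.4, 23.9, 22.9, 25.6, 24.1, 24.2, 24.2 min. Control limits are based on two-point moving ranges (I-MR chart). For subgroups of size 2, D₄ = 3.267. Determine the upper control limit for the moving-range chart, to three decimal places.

4.434

Moving ranges: 3.7, 0.5, 1.0, 2.7, 1.5, 0.1, 0.0; M̄R̄ = 9.5000 / 7 = 1.3571
UCL_MR = D₄·M̄R̄ = 3.267 × 1.3571 = 4.4338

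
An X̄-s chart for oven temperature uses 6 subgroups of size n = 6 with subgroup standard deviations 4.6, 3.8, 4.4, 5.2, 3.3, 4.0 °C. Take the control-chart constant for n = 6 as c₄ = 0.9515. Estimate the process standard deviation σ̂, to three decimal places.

s̄ = (4.6 + 3.8 + 4.4 + 5.2 + 3.3 + 4.0) / 6 = 4.2167
σ̂ = s̄ / c₄ = 4.2167 / 0.9515 = 4.4316

4.432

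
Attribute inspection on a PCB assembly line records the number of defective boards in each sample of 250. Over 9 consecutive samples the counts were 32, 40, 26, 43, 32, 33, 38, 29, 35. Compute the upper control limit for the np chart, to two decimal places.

50.53

p̄ = Σdᵢ / (k·n) = 308 / (9 × 250) = 0.13689
UCL = np̄ + 3·√(np̄(1−p̄)) = 34.2222 + 3 × √(34.2222×0.86311) = 34.2222 + 3 × 5.4348 = 50.5268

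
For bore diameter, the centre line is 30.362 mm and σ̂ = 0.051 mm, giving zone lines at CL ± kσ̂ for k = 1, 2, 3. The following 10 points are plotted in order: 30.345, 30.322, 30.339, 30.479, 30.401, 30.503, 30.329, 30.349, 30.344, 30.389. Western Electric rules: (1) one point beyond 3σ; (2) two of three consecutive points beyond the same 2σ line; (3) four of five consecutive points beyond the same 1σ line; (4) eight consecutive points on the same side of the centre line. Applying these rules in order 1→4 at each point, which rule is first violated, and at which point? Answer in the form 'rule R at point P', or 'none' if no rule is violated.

rule 2 at point 6

Zone of each point (C = within 1σ̂, B = 1σ̂–2σ̂, A = 2σ̂–3σ̂, * = beyond 3σ̂; sign = side of CL): 1:-C, 2:-C, 3:-C, 4:+A, 5:+C, 6:+A, 7:-C, 8:-C, 9:-C, 10:+C
Rule 2 (two of three consecutive points beyond the same 2σ limit) is satisfied at point 6.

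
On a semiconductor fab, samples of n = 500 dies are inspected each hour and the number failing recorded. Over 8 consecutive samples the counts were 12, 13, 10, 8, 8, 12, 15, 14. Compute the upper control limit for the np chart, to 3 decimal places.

p̄ = Σdᵢ / (k·n) = 92 / (8 × 500) = 0.02300
UCL = np̄ + 3·√(np̄(1−p̄)) = 11.5000 + 3 × √(11.5000×0.97700) = 11.5000 + 3 × 3.3519 = 21.5558

21.556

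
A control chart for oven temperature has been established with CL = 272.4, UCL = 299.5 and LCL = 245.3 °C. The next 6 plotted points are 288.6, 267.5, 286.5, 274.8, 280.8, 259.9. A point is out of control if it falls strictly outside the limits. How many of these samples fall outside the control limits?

0

All 6 points lie within [245.3, 299.5].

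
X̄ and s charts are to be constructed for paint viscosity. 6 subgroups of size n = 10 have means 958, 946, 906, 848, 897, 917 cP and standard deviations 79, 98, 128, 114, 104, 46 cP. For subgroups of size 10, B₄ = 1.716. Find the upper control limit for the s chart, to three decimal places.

162.734

s̄ = (79 + 98 + 128 + 114 + 104 + 46) / 6 = 94.8333
UCL_s = B₄·s̄ = 1.716 × 94.8333 = 162.7340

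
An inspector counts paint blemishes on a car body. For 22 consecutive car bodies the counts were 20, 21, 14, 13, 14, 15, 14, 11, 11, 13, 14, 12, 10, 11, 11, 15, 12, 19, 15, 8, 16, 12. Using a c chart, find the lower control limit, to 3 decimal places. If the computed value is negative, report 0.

c̄ = (20 + 21 + 14 + 13 + 14 + 15 + 14 + 11 + 11 + 13 + 14 + 12 + 10 + 11 + 11 + 15 + 12 + 19 + 15 + 8 + 16 + 12) / 22 = 301 / 22 = 13.6818
LCL = c̄ − 3√c̄ = 13.6818 − 3 × 3.6989 = 2.5851

2.585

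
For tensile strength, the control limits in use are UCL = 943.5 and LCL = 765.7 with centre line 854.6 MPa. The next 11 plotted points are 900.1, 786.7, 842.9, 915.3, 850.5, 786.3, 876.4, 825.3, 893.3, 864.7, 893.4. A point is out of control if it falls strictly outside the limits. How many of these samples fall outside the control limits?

0

All 11 points lie within [765.7, 943.5].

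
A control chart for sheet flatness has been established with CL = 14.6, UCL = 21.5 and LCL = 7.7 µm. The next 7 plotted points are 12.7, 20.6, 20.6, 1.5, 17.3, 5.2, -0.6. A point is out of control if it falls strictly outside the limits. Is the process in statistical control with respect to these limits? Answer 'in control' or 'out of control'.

Compare each point to [7.7, 21.5]: sample 4 = 1.5 < LCL; sample 6 = 5.2 < LCL; sample 7 = -0.6 < LCL.

out of control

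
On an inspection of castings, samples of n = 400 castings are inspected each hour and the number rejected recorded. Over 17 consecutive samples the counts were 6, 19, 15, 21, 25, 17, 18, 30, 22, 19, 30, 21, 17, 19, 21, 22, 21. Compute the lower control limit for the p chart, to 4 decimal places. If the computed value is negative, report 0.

p̄ = Σdᵢ / (k·n) = 343 / (17 × 400) = 0.05044
LCL = p̄ − 3·√(p̄(1−p̄)/n) = 0.05044 − 3 × 0.01094 = 0.01761

0.0176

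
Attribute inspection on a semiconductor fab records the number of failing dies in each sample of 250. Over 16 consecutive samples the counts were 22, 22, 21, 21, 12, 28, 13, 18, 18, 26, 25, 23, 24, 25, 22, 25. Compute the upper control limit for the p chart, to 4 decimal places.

p̄ = Σdᵢ / (k·n) = 345 / (16 × 250) = 0.08625
UCL = p̄ + 3·√(p̄(1−p̄)/n) = 0.08625 + 3 × √(0.08625×0.91375/250) = 0.08625 + 3 × 0.01776 = 0.13952

0.1395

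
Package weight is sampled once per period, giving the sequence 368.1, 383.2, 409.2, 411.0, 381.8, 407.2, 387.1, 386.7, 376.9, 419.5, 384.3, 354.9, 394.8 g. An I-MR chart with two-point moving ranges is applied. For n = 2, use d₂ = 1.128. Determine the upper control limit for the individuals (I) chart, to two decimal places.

X̄ = (368.1 + 383.2 + 409.2 + 411.0 + 381.8 + 407.2 + 387.1 + 386.7 + 376.9 + 419.5 + 384.3 + 354.9 + 394.8) / 13 = 389.5923
Moving ranges: 15.1, 26.0, 1.8, 29.2, 25.4, 20.1, 0.4, 9.8, 42.6, 35.2, 29.4, 39.9; M̄R̄ = 274.9000 / 12 = 22.9083
UCL = X̄ + 3·M̄R̄/d₂ = 389.5923 + 3 × 22.9083 / 1.128 = 450.5187

450.52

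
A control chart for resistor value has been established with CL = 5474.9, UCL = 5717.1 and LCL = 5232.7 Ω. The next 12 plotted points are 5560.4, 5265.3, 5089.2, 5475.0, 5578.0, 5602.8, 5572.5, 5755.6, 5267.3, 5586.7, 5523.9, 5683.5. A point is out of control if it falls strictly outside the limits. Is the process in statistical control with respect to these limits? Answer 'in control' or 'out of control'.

Compare each point to [5232.7, 5717.1]: sample 3 = 5089.2 < LCL; sample 8 = 5755.6 > UCL.

out of control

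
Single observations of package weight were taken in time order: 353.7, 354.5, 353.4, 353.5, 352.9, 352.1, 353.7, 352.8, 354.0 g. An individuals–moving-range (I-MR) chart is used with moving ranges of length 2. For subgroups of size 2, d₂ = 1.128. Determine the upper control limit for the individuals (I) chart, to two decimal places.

355.76

X̄ = (353.7 + 354.5 + 353.4 + 353.5 + 352.9 + 352.1 + 353.7 + 352.8 + 354.0) / 9 = 353.4000
Moving ranges: 0.8, 1.1, 0.1, 0.6, 0.8, 1.6, 0.9, 1.2; M̄R̄ = 7.1000 / 8 = 0.8875
UCL = X̄ + 3·M̄R̄/d₂ = 353.4000 + 3 × 0.8875 / 1.128 = 355.7604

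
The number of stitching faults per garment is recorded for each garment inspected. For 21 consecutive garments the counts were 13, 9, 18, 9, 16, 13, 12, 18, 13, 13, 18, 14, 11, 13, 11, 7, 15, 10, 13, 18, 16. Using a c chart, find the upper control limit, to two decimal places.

24.29

c̄ = (13 + 9 + 18 + 9 + 16 + 13 + 12 + 18 + 13 + 13 + 18 + 14 + 11 + 13 + 11 + 7 + 15 + 10 + 13 + 18 + 16) / 21 = 280 / 21 = 13.3333
UCL = c̄ + 3√c̄ = 13.3333 + 3 × √13.3333 = 13.3333 + 3 × 3.6515 = 24.2878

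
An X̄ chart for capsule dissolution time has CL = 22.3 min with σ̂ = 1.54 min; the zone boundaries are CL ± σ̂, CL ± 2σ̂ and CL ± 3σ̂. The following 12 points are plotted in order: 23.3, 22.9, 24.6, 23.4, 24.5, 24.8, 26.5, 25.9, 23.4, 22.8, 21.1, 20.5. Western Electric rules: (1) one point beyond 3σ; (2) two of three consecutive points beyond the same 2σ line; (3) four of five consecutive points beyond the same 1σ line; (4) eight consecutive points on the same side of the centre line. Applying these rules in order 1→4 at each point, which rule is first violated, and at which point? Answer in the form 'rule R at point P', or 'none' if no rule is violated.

rule 3 at point 7

Zone of each point (C = within 1σ̂, B = 1σ̂–2σ̂, A = 2σ̂–3σ̂, * = beyond 3σ̂; sign = side of CL): 1:+C, 2:+C, 3:+B, 4:+C, 5:+B, 6:+B, 7:+A, 8:+A, 9:+C, 10:+C, 11:-C, 12:-B
Rule 3 (four of five consecutive points beyond the same 1σ limit) is satisfied at point 7.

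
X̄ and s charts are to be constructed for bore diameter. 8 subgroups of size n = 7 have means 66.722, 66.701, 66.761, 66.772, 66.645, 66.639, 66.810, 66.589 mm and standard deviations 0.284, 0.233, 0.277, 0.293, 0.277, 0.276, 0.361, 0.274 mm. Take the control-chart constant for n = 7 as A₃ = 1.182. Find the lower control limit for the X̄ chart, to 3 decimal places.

X̄̄ = (66.722 + 66.701 + 66.761 + 66.772 + 66.645 + 66.639 + 66.810 + 66.589) / 8 = 66.7049
s̄ = (0.284 + 0.233 + 0.277 + 0.293 + 0.277 + 0.276 + 0.361 + 0.274) / 8 = 0.2844
LCL = X̄̄ − A₃·s̄ = 66.7049 − 1.182 × 0.2844 = 66.3687

66.369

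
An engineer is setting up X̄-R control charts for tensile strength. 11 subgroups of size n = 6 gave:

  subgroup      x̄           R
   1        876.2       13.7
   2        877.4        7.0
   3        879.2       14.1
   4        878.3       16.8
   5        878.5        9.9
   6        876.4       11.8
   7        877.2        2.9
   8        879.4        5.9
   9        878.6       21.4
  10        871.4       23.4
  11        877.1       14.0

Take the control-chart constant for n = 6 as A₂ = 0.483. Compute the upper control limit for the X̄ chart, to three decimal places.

X̄̄ = (876.2 + 877.4 + 879.2 + 878.3 + 878.5 + 876.4 + 877.2 + 879.4 + 878.6 + 871.4 + 877.1) / 11 = 9649.7000 / 11 = 877.2455
R̄ = (13.7 + 7.0 + 14.1 + 16.8 + 9.9 + 11.8 + 2.9 + 5.9 + 21.4 + 23.4 + 14.0) / 11 = 140.9000 / 11 = 12.8091
UCL = X̄̄ + A₂·R̄ = 877.2455 + 0.483 × 12.8091 = 883.4322

883.432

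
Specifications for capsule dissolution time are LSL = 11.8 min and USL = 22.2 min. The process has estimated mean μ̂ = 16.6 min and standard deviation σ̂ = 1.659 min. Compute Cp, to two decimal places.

Cp = (USL − LSL) / (6σ̂) = (22.2 − 11.8) / (6 × 1.659) = 10.4000 / 9.9540 = 1.0448

1.04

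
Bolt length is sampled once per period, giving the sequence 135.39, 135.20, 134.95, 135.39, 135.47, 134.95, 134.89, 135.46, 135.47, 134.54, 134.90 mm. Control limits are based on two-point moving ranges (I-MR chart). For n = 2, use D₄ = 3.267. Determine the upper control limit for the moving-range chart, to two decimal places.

Moving ranges: 0.19, 0.25, 0.44, 0.08, 0.52, 0.06, 0.57, 0.01, 0.93, 0.36; M̄R̄ = 3.4100 / 10 = 0.3410
UCL_MR = D₄·M̄R̄ = 3.267 × 0.3410 = 1.1140

1.11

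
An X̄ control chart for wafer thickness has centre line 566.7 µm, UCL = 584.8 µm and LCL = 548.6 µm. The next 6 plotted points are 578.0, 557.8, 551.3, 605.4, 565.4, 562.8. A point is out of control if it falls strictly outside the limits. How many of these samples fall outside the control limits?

1

Compare each point to [548.6, 584.8]: sample 4 = 605.4 > UCL.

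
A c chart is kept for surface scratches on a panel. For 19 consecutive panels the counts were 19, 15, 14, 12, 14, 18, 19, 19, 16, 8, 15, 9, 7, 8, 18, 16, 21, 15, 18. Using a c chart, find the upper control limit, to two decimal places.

26.33

c̄ = (19 + 15 + 14 + 12 + 14 + 18 + 19 + 19 + 16 + 8 + 15 + 9 + 7 + 8 + 18 + 16 + 21 + 15 + 18) / 19 = 281 / 19 = 14.7895
UCL = c̄ + 3√c̄ = 14.7895 + 3 × √14.7895 = 14.7895 + 3 × 3.8457 = 26.3266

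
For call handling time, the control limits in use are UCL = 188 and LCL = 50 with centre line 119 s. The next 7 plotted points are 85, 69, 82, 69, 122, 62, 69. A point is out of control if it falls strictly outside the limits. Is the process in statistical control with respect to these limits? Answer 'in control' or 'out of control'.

in control

All 7 points lie within [50, 188].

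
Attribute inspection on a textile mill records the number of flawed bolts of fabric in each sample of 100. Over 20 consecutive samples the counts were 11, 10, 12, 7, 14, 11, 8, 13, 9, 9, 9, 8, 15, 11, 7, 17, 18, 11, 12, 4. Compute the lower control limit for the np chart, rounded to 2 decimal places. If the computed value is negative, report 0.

p̄ = Σdᵢ / (k·n) = 216 / (20 × 100) = 0.10800
LCL = np̄ − 3·√(np̄(1−p̄)) = 10.8000 − 3 × 3.1038 = 1.4886

1.49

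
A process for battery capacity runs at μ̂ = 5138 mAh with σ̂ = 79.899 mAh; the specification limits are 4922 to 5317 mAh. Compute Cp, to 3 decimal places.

Cp = (USL − LSL) / (6σ̂) = (5317 − 4922) / (6 × 79.899) = 395.0000 / 479.3940 = 0.8240

0.824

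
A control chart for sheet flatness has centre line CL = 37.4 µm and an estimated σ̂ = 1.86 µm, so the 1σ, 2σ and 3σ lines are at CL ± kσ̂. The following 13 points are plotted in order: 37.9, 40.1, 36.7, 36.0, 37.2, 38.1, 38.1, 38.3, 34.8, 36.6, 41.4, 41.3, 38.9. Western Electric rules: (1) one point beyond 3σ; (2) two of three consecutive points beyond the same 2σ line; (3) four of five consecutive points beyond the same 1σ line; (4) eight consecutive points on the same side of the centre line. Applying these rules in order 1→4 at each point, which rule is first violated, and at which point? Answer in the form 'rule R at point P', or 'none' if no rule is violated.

Zone of each point (C = within 1σ̂, B = 1σ̂–2σ̂, A = 2σ̂–3σ̂, * = beyond 3σ̂; sign = side of CL): 1:+C, 2:+B, 3:-C, 4:-C, 5:-C, 6:+C, 7:+C, 8:+C, 9:-B, 10:-C, 11:+A, 12:+A, 13:+C
Rule 2 (two of three consecutive points beyond the same 2σ limit) is satisfied at point 12.

rule 2 at point 12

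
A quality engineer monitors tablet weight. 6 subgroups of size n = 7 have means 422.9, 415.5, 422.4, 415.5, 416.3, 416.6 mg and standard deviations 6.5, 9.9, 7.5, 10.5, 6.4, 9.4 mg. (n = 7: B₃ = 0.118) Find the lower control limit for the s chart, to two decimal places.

s̄ = (6.5 + 9.9 + 7.5 + 10.5 + 6.4 + 9.4) / 6 = 8.3667
LCL_s = B₃·s̄ = 0.118 × 8.3667 = 0.9873

0.99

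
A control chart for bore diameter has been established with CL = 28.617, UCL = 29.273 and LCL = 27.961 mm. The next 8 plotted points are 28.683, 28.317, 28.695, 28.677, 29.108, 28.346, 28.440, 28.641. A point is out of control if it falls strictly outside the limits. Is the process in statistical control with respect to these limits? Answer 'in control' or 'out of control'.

in control

All 8 points lie within [27.961, 29.273].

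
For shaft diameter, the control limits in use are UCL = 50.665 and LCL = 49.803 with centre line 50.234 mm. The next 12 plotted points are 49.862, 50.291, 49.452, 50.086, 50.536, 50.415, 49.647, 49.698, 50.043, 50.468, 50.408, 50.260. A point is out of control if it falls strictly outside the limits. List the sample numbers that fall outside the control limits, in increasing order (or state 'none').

3, 7, 8

Compare each point to [49.803, 50.665]: sample 3 = 49.452 < LCL; sample 7 = 49.647 < LCL; sample 8 = 49.698 < LCL.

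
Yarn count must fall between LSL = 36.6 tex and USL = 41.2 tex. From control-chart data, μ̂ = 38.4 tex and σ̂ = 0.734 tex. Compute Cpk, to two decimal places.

0.82

Cpu = (USL − μ̂) / (3σ̂) = (41.2 − 38.4) / (3 × 0.734) = 1.2716; Cpl = (μ̂ − LSL) / (3σ̂) = (38.4 − 36.6) / (3 × 0.734) = 0.8174; Cpk = min(Cpu, Cpl) = 0.8174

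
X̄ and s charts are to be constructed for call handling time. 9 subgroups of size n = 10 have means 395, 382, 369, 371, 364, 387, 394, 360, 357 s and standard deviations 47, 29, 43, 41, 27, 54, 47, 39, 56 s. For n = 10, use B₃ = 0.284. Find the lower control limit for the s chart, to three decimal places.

12.086

s̄ = (47 + 29 + 43 + 41 + 27 + 54 + 47 + 39 + 56) / 9 = 42.5556
LCL_s = B₃·s̄ = 0.284 × 42.5556 = 12.0858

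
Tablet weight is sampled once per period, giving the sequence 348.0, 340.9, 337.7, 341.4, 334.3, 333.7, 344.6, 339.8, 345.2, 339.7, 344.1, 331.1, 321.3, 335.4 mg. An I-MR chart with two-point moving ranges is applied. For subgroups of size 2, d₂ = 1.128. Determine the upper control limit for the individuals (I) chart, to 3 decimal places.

X̄ = (348.0 + 340.9 + 337.7 + 341.4 + 334.3 + 333.7 + 344.6 + 339.8 + 345.2 + 339.7 + 344.1 + 331.1 + 321.3 + 335.4) / 14 = 338.3714
Moving ranges: 7.1, 3.2, 3.7, 7.1, 0.6, 10.9, 4.8, 5.4, 5.5, 4.4, 13.0, 9.8, 14.1; M̄R̄ = 89.6000 / 13 = 6.8923
UCL = X̄ + 3·M̄R̄/d₂ = 338.3714 + 3 × 6.8923 / 1.128 = 356.7020

356.702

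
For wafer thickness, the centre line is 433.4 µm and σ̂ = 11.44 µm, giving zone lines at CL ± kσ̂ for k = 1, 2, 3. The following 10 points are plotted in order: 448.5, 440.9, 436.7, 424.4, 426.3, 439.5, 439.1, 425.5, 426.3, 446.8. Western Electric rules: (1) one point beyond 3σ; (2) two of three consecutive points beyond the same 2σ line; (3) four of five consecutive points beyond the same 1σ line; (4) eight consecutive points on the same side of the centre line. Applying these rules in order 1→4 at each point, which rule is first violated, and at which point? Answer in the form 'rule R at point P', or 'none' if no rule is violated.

Zone of each point (C = within 1σ̂, B = 1σ̂–2σ̂, A = 2σ̂–3σ̂, * = beyond 3σ̂; sign = side of CL): 1:+B, 2:+C, 3:+C, 4:-C, 5:-C, 6:+C, 7:+C, 8:-C, 9:-C, 10:+B
No rule fires across all 10 points.

none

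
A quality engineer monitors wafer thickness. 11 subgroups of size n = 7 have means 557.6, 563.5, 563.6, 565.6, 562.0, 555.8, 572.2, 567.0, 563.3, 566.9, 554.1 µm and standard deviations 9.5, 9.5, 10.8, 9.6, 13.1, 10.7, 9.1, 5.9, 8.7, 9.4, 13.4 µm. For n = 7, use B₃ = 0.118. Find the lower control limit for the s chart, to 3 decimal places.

1.177

s̄ = (9.5 + 9.5 + 10.8 + 9.6 + 13.1 + 10.7 + 9.1 + 5.9 + 8.7 + 9.4 + 13.4) / 11 = 9.9727
LCL_s = B₃·s̄ = 0.118 × 9.9727 = 1.1768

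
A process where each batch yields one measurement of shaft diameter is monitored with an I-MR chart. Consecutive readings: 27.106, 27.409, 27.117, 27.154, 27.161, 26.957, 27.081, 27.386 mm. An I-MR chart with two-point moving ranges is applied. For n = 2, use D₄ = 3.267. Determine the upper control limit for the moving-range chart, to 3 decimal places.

Moving ranges: 0.303, 0.292, 0.037, 0.007, 0.204, 0.124, 0.305; M̄R̄ = 1.2720 / 7 = 0.1817
UCL_MR = D₄·M̄R̄ = 3.267 × 0.1817 = 0.5937

0.594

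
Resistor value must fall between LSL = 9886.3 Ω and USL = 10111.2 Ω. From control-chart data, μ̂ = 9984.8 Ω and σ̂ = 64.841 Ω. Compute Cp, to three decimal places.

Cp = (USL − LSL) / (6σ̂) = (10111.2 − 9886.3) / (6 × 64.841) = 224.9000 / 389.0460 = 0.5781

0.578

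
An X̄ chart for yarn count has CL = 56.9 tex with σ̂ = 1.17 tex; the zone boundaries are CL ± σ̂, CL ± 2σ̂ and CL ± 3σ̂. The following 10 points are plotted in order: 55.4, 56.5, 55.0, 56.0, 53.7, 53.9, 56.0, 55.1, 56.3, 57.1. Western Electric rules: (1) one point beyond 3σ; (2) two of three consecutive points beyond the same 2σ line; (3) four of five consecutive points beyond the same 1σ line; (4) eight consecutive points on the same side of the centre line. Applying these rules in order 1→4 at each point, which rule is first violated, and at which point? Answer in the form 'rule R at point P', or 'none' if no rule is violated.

rule 2 at point 6

Zone of each point (C = within 1σ̂, B = 1σ̂–2σ̂, A = 2σ̂–3σ̂, * = beyond 3σ̂; sign = side of CL): 1:-B, 2:-C, 3:-B, 4:-C, 5:-A, 6:-A, 7:-C, 8:-B, 9:-C, 10:+C
Rule 2 (two of three consecutive points beyond the same 2σ limit) is satisfied at point 6.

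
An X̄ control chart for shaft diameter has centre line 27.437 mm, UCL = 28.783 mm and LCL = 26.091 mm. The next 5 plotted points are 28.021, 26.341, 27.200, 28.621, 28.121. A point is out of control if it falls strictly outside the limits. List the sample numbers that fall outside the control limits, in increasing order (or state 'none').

none

All 5 points lie within [26.091, 28.783].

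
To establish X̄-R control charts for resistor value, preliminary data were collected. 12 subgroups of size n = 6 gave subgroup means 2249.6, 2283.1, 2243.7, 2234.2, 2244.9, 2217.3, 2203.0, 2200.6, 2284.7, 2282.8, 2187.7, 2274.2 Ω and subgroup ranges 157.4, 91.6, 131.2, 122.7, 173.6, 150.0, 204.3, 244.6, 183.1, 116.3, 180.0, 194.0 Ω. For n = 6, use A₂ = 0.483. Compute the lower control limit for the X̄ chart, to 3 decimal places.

X̄̄ = (2249.6 + 2283.1 + 2243.7 + 2234.2 + 2244.9 + 2217.3 + 2203.0 + 2200.6 + 2284.7 + 2282.8 + 2187.7 + 2274.2) / 12 = 26905.8000 / 12 = 2242.1500
R̄ = (157.4 + 91.6 + 131.2 + 122.7 + 173.6 + 150.0 + 204.3 + 244.6 + 183.1 + 116.3 + 180.0 + 194.0) / 12 = 1948.8000 / 12 = 162.4000
LCL = X̄̄ − A₂·R̄ = 2242.1500 − 0.483 × 162.4000 = 2163.7108

2163.711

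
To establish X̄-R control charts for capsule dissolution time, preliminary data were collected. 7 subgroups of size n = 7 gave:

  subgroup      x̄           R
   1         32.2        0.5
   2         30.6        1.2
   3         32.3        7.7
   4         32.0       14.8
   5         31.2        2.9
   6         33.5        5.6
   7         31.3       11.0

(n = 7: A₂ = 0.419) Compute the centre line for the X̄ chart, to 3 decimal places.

X̄̄ = (32.2 + 30.6 + 32.3 + 32.0 + 31.2 + 33.5 + 31.3) / 7 = 223.1000 / 7 = 31.8714
CL = X̄̄ = 31.8714

31.871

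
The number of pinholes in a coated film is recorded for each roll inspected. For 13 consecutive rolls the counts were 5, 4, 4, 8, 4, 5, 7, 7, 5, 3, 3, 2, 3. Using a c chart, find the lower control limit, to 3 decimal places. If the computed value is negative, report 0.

0.000

c̄ = (5 + 4 + 4 + 8 + 4 + 5 + 7 + 7 + 5 + 3 + 3 + 2 + 3) / 13 = 60 / 13 = 4.6154
LCL = c̄ − 3√c̄ = 4.6154 − 3 × 2.1483 = -1.8296 → 0 (cannot be negative)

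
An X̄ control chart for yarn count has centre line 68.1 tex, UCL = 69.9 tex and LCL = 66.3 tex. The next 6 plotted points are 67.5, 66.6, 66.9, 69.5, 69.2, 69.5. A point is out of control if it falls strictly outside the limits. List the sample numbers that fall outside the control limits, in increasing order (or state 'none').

none

All 6 points lie within [66.3, 69.9].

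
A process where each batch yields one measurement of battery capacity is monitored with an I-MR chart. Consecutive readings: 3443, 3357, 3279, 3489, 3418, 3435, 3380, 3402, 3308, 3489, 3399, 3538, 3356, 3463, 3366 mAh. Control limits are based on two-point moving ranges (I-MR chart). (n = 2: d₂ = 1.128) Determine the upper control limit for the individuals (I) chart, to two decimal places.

X̄ = (3443 + 3357 + 3279 + 3489 + 3418 + 3435 + 3380 + 3402 + 3308 + 3489 + 3399 + 3538 + 3356 + 3463 + 3366) / 15 = 3408.1333
Moving ranges: 86, 78, 210, 71, 17, 55, 22, 94, 181, 90, 139, 182, 107, 97; M̄R̄ = 1429.0000 / 14 = 102.0714
UCL = X̄ + 3·M̄R̄/d₂ = 3408.1333 + 3 × 102.0714 / 1.128 = 3679.5999

3679.60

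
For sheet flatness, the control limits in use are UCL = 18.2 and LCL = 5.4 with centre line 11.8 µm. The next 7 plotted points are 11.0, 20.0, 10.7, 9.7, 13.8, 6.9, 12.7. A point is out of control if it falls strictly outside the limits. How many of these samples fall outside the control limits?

Compare each point to [5.4, 18.2]: sample 2 = 20.0 > UCL.

1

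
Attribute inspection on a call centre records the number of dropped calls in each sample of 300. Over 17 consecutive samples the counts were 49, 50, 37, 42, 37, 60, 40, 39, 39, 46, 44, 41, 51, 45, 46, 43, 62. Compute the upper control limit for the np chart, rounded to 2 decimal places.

p̄ = Σdᵢ / (k·n) = 771 / (17 × 300) = 0.15118
UCL = np̄ + 3·√(np̄(1−p̄)) = 45.3529 + 3 × √(45.3529×0.84882) = 45.3529 + 3 × 6.2046 = 63.9666

63.97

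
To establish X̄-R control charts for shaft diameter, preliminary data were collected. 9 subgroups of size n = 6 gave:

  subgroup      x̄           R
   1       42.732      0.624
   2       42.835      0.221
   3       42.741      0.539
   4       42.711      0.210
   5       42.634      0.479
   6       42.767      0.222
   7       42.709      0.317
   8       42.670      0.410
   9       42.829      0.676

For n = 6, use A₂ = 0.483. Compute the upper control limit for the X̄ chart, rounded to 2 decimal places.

X̄̄ = (42.732 + 42.835 + 42.741 + 42.711 + 42.634 + 42.767 + 42.709 + 42.670 + 42.829) / 9 = 384.6280 / 9 = 42.7364
R̄ = (0.624 + 0.221 + 0.539 + 0.210 + 0.479 + 0.222 + 0.317 + 0.410 + 0.676) / 9 = 3.6980 / 9 = 0.4109
UCL = X̄̄ + A₂·R̄ = 42.7364 + 0.483 × 0.4109 = 42.9349

42.93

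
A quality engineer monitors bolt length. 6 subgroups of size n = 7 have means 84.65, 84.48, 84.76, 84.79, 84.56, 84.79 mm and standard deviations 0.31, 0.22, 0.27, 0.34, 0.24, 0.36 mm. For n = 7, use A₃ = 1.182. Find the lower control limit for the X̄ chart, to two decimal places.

X̄̄ = (84.65 + 84.48 + 84.76 + 84.79 + 84.56 + 84.79) / 6 = 84.6717
s̄ = (0.31 + 0.22 + 0.27 + 0.34 + 0.24 + 0.36) / 6 = 0.2900
LCL = X̄̄ − A₃·s̄ = 84.6717 − 1.182 × 0.2900 = 84.3289

84.33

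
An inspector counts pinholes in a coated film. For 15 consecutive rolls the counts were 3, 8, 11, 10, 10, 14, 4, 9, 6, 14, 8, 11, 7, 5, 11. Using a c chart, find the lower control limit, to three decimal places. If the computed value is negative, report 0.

0.000

c̄ = (3 + 8 + 11 + 10 + 10 + 14 + 4 + 9 + 6 + 14 + 8 + 11 + 7 + 5 + 11) / 15 = 131 / 15 = 8.7333
LCL = c̄ − 3√c̄ = 8.7333 − 3 × 2.9552 = -0.1323 → 0 (cannot be negative)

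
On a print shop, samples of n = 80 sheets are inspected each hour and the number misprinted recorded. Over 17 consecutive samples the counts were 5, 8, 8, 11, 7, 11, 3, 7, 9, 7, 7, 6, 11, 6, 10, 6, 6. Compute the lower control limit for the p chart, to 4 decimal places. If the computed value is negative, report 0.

0.0000

p̄ = Σdᵢ / (k·n) = 128 / (17 × 80) = 0.09412
LCL = p̄ − 3·√(p̄(1−p̄)/n) = 0.09412 − 3 × 0.03265 = -0.00382 → 0 (negative, so LCL = 0)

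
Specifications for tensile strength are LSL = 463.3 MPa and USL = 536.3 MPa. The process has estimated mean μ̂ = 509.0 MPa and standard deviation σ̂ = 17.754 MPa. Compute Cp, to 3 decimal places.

0.685

Cp = (USL − LSL) / (6σ̂) = (536.3 − 463.3) / (6 × 17.754) = 73.0000 / 106.5240 = 0.6853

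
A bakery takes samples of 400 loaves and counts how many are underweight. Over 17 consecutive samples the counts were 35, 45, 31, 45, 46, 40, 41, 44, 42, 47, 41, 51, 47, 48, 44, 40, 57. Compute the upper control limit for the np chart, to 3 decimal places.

p̄ = Σdᵢ / (k·n) = 744 / (17 × 400) = 0.10941
UCL = np̄ + 3·√(np̄(1−p̄)) = 43.7647 + 3 × √(43.7647×0.89059) = 43.7647 + 3 × 6.2431 = 62.4940

62.494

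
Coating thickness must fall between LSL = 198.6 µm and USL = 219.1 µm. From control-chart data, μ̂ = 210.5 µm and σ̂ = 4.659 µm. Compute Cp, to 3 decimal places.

Cp = (USL − LSL) / (6σ̂) = (219.1 − 198.6) / (6 × 4.659) = 20.5000 / 27.9540 = 0.7333

0.733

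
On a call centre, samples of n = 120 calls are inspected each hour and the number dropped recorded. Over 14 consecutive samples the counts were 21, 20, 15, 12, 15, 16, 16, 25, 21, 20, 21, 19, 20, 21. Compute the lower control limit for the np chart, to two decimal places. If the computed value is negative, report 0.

p̄ = Σdᵢ / (k·n) = 262 / (14 × 120) = 0.15595
LCL = np̄ − 3·√(np̄(1−p̄)) = 18.7143 − 3 × 3.9744 = 6.7911

6.79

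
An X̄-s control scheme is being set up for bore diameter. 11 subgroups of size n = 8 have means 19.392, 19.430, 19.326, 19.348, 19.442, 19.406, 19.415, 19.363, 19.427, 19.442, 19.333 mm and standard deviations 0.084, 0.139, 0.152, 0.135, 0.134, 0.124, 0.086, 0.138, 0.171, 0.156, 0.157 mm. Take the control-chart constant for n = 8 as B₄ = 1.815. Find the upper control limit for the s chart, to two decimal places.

0.24

s̄ = (0.084 + 0.139 + 0.152 + 0.135 + 0.134 + 0.124 + 0.086 + 0.138 + 0.171 + 0.156 + 0.157) / 11 = 0.1342
UCL_s = B₄·s̄ = 1.815 × 0.1342 = 0.2435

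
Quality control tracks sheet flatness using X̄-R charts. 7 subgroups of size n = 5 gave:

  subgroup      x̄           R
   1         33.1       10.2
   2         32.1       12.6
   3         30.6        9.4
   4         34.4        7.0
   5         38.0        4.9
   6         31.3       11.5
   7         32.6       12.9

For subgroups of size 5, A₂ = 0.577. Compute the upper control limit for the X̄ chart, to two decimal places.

X̄̄ = (33.1 + 32.1 + 30.6 + 34.4 + 38.0 + 31.3 + 32.6) / 7 = 232.1000 / 7 = 33.1571
R̄ = (10.2 + 12.6 + 9.4 + 7.0 + 4.9 + 11.5 + 12.9) / 7 = 68.5000 / 7 = 9.7857
UCL = X̄̄ + A₂·R̄ = 33.1571 + 0.577 × 9.7857 = 38.8035

38.80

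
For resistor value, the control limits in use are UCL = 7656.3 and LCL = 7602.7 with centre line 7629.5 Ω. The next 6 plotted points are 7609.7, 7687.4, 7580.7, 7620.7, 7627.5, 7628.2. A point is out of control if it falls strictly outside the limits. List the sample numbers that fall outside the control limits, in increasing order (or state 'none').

Compare each point to [7602.7, 7656.3]: sample 2 = 7687.4 > UCL; sample 3 = 7580.7 < LCL.

2, 3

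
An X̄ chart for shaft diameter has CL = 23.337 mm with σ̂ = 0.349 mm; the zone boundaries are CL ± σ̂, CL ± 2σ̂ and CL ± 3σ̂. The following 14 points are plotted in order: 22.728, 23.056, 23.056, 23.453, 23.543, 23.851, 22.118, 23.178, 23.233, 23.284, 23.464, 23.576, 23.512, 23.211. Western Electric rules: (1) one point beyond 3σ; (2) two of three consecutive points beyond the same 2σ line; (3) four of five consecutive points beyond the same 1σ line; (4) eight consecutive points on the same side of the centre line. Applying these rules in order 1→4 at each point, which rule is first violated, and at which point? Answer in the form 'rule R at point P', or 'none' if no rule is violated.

Zone of each point (C = within 1σ̂, B = 1σ̂–2σ̂, A = 2σ̂–3σ̂, * = beyond 3σ̂; sign = side of CL): 1:-B, 2:-C, 3:-C, 4:+C, 5:+C, 6:+B, 7:-*, 8:-C, 9:-C, 10:-C, 11:+C, 12:+C, 13:+C, 14:-C
Rule 1 (one point beyond the 3σ limits) is satisfied at point 7.

rule 1 at point 7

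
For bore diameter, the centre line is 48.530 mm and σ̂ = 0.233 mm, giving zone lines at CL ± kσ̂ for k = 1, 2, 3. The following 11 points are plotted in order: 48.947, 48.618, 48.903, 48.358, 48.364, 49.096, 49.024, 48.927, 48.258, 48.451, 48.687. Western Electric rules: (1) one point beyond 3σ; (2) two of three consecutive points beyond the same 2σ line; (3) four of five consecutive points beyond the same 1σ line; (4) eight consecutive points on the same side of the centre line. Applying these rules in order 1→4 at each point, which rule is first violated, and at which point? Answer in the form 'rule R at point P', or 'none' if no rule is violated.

rule 2 at point 7

Zone of each point (C = within 1σ̂, B = 1σ̂–2σ̂, A = 2σ̂–3σ̂, * = beyond 3σ̂; sign = side of CL): 1:+B, 2:+C, 3:+B, 4:-C, 5:-C, 6:+A, 7:+A, 8:+B, 9:-B, 10:-C, 11:+C
Rule 2 (two of three consecutive points beyond the same 2σ limit) is satisfied at point 7.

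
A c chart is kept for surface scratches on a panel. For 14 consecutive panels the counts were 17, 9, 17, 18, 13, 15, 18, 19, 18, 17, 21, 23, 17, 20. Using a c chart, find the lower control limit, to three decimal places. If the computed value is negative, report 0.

4.813

c̄ = (17 + 9 + 17 + 18 + 13 + 15 + 18 + 19 + 18 + 17 + 21 + 23 + 17 + 20) / 14 = 242 / 14 = 17.2857
LCL = c̄ − 3√c̄ = 17.2857 − 3 × 4.1576 = 4.8129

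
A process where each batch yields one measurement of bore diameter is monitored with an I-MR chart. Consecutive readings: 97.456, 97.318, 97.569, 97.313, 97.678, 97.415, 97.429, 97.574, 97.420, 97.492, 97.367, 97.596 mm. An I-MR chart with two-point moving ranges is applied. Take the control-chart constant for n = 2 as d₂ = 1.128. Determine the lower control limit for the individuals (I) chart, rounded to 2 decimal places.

96.98

X̄ = (97.456 + 97.318 + 97.569 + 97.313 + 97.678 + 97.415 + 97.429 + 97.574 + 97.420 + 97.492 + 97.367 + 97.596) / 12 = 97.4689
Moving ranges: 0.138, 0.251, 0.256, 0.365, 0.263, 0.014, 0.145, 0.154, 0.072, 0.125, 0.229; M̄R̄ = 2.0120 / 11 = 0.1829
LCL = X̄ − 3·M̄R̄/d₂ = 97.4689 − 3 × 0.1829 / 1.128 = 96.9825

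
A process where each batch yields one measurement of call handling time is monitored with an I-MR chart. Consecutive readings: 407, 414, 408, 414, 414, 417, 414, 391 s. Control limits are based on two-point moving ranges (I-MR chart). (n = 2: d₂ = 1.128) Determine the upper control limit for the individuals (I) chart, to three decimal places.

X̄ = (407 + 414 + 408 + 414 + 414 + 417 + 414 + 391) / 8 = 409.8750
Moving ranges: 7, 6, 6, 0, 3, 3, 23; M̄R̄ = 48.0000 / 7 = 6.8571
UCL = X̄ + 3·M̄R̄/d₂ = 409.8750 + 3 × 6.8571 / 1.128 = 428.1121

428.112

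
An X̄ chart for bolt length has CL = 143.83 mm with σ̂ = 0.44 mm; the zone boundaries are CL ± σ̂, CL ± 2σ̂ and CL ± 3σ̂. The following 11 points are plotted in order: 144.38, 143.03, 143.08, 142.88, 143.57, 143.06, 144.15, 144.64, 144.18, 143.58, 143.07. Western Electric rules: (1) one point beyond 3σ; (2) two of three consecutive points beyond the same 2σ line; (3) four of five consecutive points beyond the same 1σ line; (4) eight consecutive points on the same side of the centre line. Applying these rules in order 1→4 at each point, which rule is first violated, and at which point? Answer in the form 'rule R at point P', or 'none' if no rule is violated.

rule 3 at point 6

Zone of each point (C = within 1σ̂, B = 1σ̂–2σ̂, A = 2σ̂–3σ̂, * = beyond 3σ̂; sign = side of CL): 1:+B, 2:-B, 3:-B, 4:-A, 5:-C, 6:-B, 7:+C, 8:+B, 9:+C, 10:-C, 11:-B
Rule 3 (four of five consecutive points beyond the same 1σ limit) is satisfied at point 6.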